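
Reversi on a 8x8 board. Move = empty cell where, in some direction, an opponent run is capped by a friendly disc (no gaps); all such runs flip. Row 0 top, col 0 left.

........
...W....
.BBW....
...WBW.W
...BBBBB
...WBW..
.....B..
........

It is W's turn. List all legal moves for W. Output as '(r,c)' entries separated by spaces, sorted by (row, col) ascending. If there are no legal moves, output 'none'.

(1,0): no bracket -> illegal
(1,1): flips 1 -> legal
(1,2): no bracket -> illegal
(2,0): flips 2 -> legal
(2,4): no bracket -> illegal
(2,5): no bracket -> illegal
(3,0): no bracket -> illegal
(3,1): flips 1 -> legal
(3,2): no bracket -> illegal
(3,6): no bracket -> illegal
(4,2): no bracket -> illegal
(5,2): no bracket -> illegal
(5,6): flips 2 -> legal
(5,7): flips 2 -> legal
(6,3): no bracket -> illegal
(6,4): no bracket -> illegal
(6,6): no bracket -> illegal
(7,4): no bracket -> illegal
(7,5): flips 1 -> legal
(7,6): no bracket -> illegal

Answer: (1,1) (2,0) (3,1) (5,6) (5,7) (7,5)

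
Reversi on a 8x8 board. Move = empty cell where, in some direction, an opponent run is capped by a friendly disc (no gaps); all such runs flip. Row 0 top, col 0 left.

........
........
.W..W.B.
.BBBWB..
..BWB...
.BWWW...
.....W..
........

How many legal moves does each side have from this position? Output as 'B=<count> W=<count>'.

Answer: B=10 W=11

Derivation:
-- B to move --
(1,0): flips 1 -> legal
(1,1): flips 1 -> legal
(1,2): no bracket -> illegal
(1,3): flips 1 -> legal
(1,4): flips 2 -> legal
(1,5): flips 1 -> legal
(2,0): no bracket -> illegal
(2,2): no bracket -> illegal
(2,3): no bracket -> illegal
(2,5): no bracket -> illegal
(3,0): no bracket -> illegal
(4,1): no bracket -> illegal
(4,5): no bracket -> illegal
(5,5): flips 3 -> legal
(5,6): no bracket -> illegal
(6,1): no bracket -> illegal
(6,2): flips 2 -> legal
(6,3): flips 2 -> legal
(6,4): flips 2 -> legal
(6,6): no bracket -> illegal
(7,4): no bracket -> illegal
(7,5): no bracket -> illegal
(7,6): flips 3 -> legal
B mobility = 10
-- W to move --
(1,5): no bracket -> illegal
(1,6): no bracket -> illegal
(1,7): flips 3 -> legal
(2,0): flips 2 -> legal
(2,2): flips 2 -> legal
(2,3): flips 1 -> legal
(2,5): no bracket -> illegal
(2,7): no bracket -> illegal
(3,0): flips 3 -> legal
(3,6): flips 1 -> legal
(3,7): no bracket -> illegal
(4,0): no bracket -> illegal
(4,1): flips 2 -> legal
(4,5): flips 1 -> legal
(4,6): flips 1 -> legal
(5,0): flips 1 -> legal
(5,5): no bracket -> illegal
(6,0): flips 3 -> legal
(6,1): no bracket -> illegal
(6,2): no bracket -> illegal
W mobility = 11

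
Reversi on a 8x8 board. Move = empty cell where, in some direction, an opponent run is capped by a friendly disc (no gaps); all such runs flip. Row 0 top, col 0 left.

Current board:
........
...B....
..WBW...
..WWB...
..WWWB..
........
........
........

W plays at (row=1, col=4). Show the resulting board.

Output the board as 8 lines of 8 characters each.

Place W at (1,4); scan 8 dirs for brackets.
Dir NW: first cell '.' (not opp) -> no flip
Dir N: first cell '.' (not opp) -> no flip
Dir NE: first cell '.' (not opp) -> no flip
Dir W: opp run (1,3), next='.' -> no flip
Dir E: first cell '.' (not opp) -> no flip
Dir SW: opp run (2,3) capped by W -> flip
Dir S: first cell 'W' (not opp) -> no flip
Dir SE: first cell '.' (not opp) -> no flip
All flips: (2,3)

Answer: ........
...BW...
..WWW...
..WWB...
..WWWB..
........
........
........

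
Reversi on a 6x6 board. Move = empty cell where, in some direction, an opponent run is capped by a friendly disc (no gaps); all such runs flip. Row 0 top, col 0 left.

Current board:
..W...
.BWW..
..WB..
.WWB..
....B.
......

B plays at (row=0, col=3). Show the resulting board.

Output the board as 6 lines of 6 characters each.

Place B at (0,3); scan 8 dirs for brackets.
Dir NW: edge -> no flip
Dir N: edge -> no flip
Dir NE: edge -> no flip
Dir W: opp run (0,2), next='.' -> no flip
Dir E: first cell '.' (not opp) -> no flip
Dir SW: opp run (1,2), next='.' -> no flip
Dir S: opp run (1,3) capped by B -> flip
Dir SE: first cell '.' (not opp) -> no flip
All flips: (1,3)

Answer: ..WB..
.BWB..
..WB..
.WWB..
....B.
......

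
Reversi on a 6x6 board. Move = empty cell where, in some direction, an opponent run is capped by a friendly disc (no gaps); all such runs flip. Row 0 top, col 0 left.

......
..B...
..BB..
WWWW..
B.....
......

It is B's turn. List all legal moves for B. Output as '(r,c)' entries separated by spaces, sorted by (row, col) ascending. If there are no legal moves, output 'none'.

Answer: (2,0) (4,1) (4,2) (4,3) (4,4)

Derivation:
(2,0): flips 1 -> legal
(2,1): no bracket -> illegal
(2,4): no bracket -> illegal
(3,4): no bracket -> illegal
(4,1): flips 1 -> legal
(4,2): flips 1 -> legal
(4,3): flips 1 -> legal
(4,4): flips 1 -> legal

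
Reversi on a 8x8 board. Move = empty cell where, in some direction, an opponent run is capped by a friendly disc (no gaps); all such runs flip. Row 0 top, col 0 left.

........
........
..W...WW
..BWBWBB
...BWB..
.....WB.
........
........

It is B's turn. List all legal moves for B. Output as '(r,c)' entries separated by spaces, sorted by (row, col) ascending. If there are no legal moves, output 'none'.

(1,1): no bracket -> illegal
(1,2): flips 1 -> legal
(1,3): no bracket -> illegal
(1,5): flips 1 -> legal
(1,6): flips 1 -> legal
(1,7): flips 1 -> legal
(2,1): no bracket -> illegal
(2,3): flips 1 -> legal
(2,4): no bracket -> illegal
(2,5): flips 1 -> legal
(3,1): no bracket -> illegal
(4,2): no bracket -> illegal
(4,6): no bracket -> illegal
(5,3): no bracket -> illegal
(5,4): flips 2 -> legal
(6,4): no bracket -> illegal
(6,5): flips 1 -> legal
(6,6): no bracket -> illegal

Answer: (1,2) (1,5) (1,6) (1,7) (2,3) (2,5) (5,4) (6,5)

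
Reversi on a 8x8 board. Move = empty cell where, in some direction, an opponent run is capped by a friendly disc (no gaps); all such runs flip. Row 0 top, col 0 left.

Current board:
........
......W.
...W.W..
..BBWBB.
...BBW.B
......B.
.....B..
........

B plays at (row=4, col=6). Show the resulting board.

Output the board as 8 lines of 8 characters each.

Place B at (4,6); scan 8 dirs for brackets.
Dir NW: first cell 'B' (not opp) -> no flip
Dir N: first cell 'B' (not opp) -> no flip
Dir NE: first cell '.' (not opp) -> no flip
Dir W: opp run (4,5) capped by B -> flip
Dir E: first cell 'B' (not opp) -> no flip
Dir SW: first cell '.' (not opp) -> no flip
Dir S: first cell 'B' (not opp) -> no flip
Dir SE: first cell '.' (not opp) -> no flip
All flips: (4,5)

Answer: ........
......W.
...W.W..
..BBWBB.
...BBBBB
......B.
.....B..
........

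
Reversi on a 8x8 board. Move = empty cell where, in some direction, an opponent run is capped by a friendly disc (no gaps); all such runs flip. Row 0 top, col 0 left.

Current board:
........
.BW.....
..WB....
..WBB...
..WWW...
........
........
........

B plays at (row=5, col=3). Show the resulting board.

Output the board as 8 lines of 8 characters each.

Answer: ........
.BW.....
..WB....
..WBB...
..WBW...
...B....
........
........

Derivation:
Place B at (5,3); scan 8 dirs for brackets.
Dir NW: opp run (4,2), next='.' -> no flip
Dir N: opp run (4,3) capped by B -> flip
Dir NE: opp run (4,4), next='.' -> no flip
Dir W: first cell '.' (not opp) -> no flip
Dir E: first cell '.' (not opp) -> no flip
Dir SW: first cell '.' (not opp) -> no flip
Dir S: first cell '.' (not opp) -> no flip
Dir SE: first cell '.' (not opp) -> no flip
All flips: (4,3)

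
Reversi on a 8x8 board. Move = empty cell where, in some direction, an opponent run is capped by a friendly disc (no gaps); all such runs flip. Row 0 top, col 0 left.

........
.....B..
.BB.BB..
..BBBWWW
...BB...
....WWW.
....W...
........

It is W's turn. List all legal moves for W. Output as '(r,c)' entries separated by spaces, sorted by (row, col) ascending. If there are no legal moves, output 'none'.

Answer: (0,5) (1,0) (1,1) (1,3) (1,4) (3,1) (5,3)

Derivation:
(0,4): no bracket -> illegal
(0,5): flips 2 -> legal
(0,6): no bracket -> illegal
(1,0): flips 3 -> legal
(1,1): flips 3 -> legal
(1,2): no bracket -> illegal
(1,3): flips 1 -> legal
(1,4): flips 4 -> legal
(1,6): no bracket -> illegal
(2,0): no bracket -> illegal
(2,3): no bracket -> illegal
(2,6): no bracket -> illegal
(3,0): no bracket -> illegal
(3,1): flips 3 -> legal
(4,1): no bracket -> illegal
(4,2): no bracket -> illegal
(4,5): no bracket -> illegal
(5,2): no bracket -> illegal
(5,3): flips 1 -> legal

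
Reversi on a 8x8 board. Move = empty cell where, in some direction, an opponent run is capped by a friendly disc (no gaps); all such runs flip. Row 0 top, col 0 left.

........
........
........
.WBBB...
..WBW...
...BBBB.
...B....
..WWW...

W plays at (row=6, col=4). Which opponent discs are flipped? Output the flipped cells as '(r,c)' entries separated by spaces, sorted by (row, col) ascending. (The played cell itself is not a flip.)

Dir NW: opp run (5,3) capped by W -> flip
Dir N: opp run (5,4) capped by W -> flip
Dir NE: opp run (5,5), next='.' -> no flip
Dir W: opp run (6,3), next='.' -> no flip
Dir E: first cell '.' (not opp) -> no flip
Dir SW: first cell 'W' (not opp) -> no flip
Dir S: first cell 'W' (not opp) -> no flip
Dir SE: first cell '.' (not opp) -> no flip

Answer: (5,3) (5,4)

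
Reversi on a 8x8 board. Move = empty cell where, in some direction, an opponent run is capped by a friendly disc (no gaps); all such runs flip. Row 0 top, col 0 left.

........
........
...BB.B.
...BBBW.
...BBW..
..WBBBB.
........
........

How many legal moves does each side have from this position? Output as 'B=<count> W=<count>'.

-- B to move --
(2,5): no bracket -> illegal
(2,7): flips 2 -> legal
(3,7): flips 1 -> legal
(4,1): no bracket -> illegal
(4,2): no bracket -> illegal
(4,6): flips 2 -> legal
(4,7): no bracket -> illegal
(5,1): flips 1 -> legal
(6,1): flips 1 -> legal
(6,2): no bracket -> illegal
(6,3): no bracket -> illegal
B mobility = 5
-- W to move --
(1,2): flips 2 -> legal
(1,3): no bracket -> illegal
(1,4): no bracket -> illegal
(1,5): no bracket -> illegal
(1,6): flips 1 -> legal
(1,7): no bracket -> illegal
(2,2): no bracket -> illegal
(2,5): flips 3 -> legal
(2,7): no bracket -> illegal
(3,2): flips 3 -> legal
(3,7): no bracket -> illegal
(4,2): flips 2 -> legal
(4,6): no bracket -> illegal
(4,7): no bracket -> illegal
(5,7): flips 4 -> legal
(6,2): no bracket -> illegal
(6,3): flips 1 -> legal
(6,4): no bracket -> illegal
(6,5): flips 1 -> legal
(6,6): no bracket -> illegal
(6,7): flips 1 -> legal
W mobility = 9

Answer: B=5 W=9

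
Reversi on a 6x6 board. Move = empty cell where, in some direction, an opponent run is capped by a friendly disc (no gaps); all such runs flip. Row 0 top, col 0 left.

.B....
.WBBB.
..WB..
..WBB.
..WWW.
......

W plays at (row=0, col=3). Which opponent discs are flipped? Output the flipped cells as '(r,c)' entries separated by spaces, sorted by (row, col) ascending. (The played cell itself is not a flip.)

Dir NW: edge -> no flip
Dir N: edge -> no flip
Dir NE: edge -> no flip
Dir W: first cell '.' (not opp) -> no flip
Dir E: first cell '.' (not opp) -> no flip
Dir SW: opp run (1,2), next='.' -> no flip
Dir S: opp run (1,3) (2,3) (3,3) capped by W -> flip
Dir SE: opp run (1,4), next='.' -> no flip

Answer: (1,3) (2,3) (3,3)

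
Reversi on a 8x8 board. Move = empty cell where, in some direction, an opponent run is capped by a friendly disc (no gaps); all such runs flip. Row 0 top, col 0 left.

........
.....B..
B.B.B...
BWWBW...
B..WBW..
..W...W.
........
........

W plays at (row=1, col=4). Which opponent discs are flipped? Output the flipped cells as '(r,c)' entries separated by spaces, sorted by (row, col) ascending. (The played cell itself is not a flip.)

Dir NW: first cell '.' (not opp) -> no flip
Dir N: first cell '.' (not opp) -> no flip
Dir NE: first cell '.' (not opp) -> no flip
Dir W: first cell '.' (not opp) -> no flip
Dir E: opp run (1,5), next='.' -> no flip
Dir SW: first cell '.' (not opp) -> no flip
Dir S: opp run (2,4) capped by W -> flip
Dir SE: first cell '.' (not opp) -> no flip

Answer: (2,4)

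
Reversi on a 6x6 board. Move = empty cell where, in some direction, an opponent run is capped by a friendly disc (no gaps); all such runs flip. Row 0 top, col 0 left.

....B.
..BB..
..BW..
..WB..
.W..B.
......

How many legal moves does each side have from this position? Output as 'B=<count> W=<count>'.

-- B to move --
(1,4): no bracket -> illegal
(2,1): no bracket -> illegal
(2,4): flips 1 -> legal
(3,0): no bracket -> illegal
(3,1): flips 1 -> legal
(3,4): flips 1 -> legal
(4,0): no bracket -> illegal
(4,2): flips 1 -> legal
(4,3): no bracket -> illegal
(5,0): no bracket -> illegal
(5,1): no bracket -> illegal
(5,2): no bracket -> illegal
B mobility = 4
-- W to move --
(0,1): flips 1 -> legal
(0,2): flips 2 -> legal
(0,3): flips 1 -> legal
(0,5): no bracket -> illegal
(1,1): no bracket -> illegal
(1,4): no bracket -> illegal
(1,5): no bracket -> illegal
(2,1): flips 1 -> legal
(2,4): no bracket -> illegal
(3,1): no bracket -> illegal
(3,4): flips 1 -> legal
(3,5): no bracket -> illegal
(4,2): no bracket -> illegal
(4,3): flips 1 -> legal
(4,5): no bracket -> illegal
(5,3): no bracket -> illegal
(5,4): no bracket -> illegal
(5,5): no bracket -> illegal
W mobility = 6

Answer: B=4 W=6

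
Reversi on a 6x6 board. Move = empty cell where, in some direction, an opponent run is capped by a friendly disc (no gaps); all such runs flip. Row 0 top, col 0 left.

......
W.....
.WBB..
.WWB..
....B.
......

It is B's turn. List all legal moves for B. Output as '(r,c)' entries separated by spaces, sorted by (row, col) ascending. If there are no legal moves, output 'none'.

Answer: (2,0) (3,0) (4,0) (4,1) (4,2)

Derivation:
(0,0): no bracket -> illegal
(0,1): no bracket -> illegal
(1,1): no bracket -> illegal
(1,2): no bracket -> illegal
(2,0): flips 1 -> legal
(3,0): flips 2 -> legal
(4,0): flips 1 -> legal
(4,1): flips 1 -> legal
(4,2): flips 1 -> legal
(4,3): no bracket -> illegal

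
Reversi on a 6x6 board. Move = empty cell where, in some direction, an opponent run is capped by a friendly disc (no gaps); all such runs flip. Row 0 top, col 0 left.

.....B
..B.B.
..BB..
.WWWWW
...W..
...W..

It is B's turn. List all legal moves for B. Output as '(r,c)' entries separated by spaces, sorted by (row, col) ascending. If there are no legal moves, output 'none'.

(2,0): no bracket -> illegal
(2,1): no bracket -> illegal
(2,4): no bracket -> illegal
(2,5): no bracket -> illegal
(3,0): no bracket -> illegal
(4,0): flips 1 -> legal
(4,1): flips 1 -> legal
(4,2): flips 1 -> legal
(4,4): flips 1 -> legal
(4,5): flips 1 -> legal
(5,2): no bracket -> illegal
(5,4): no bracket -> illegal

Answer: (4,0) (4,1) (4,2) (4,4) (4,5)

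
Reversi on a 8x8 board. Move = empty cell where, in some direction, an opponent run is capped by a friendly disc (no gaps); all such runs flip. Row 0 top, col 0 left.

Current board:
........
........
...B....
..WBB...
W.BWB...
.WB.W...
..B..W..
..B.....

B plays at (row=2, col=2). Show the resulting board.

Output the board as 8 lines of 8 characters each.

Answer: ........
........
..BB....
..BBB...
W.BWB...
.WB.W...
..B..W..
..B.....

Derivation:
Place B at (2,2); scan 8 dirs for brackets.
Dir NW: first cell '.' (not opp) -> no flip
Dir N: first cell '.' (not opp) -> no flip
Dir NE: first cell '.' (not opp) -> no flip
Dir W: first cell '.' (not opp) -> no flip
Dir E: first cell 'B' (not opp) -> no flip
Dir SW: first cell '.' (not opp) -> no flip
Dir S: opp run (3,2) capped by B -> flip
Dir SE: first cell 'B' (not opp) -> no flip
All flips: (3,2)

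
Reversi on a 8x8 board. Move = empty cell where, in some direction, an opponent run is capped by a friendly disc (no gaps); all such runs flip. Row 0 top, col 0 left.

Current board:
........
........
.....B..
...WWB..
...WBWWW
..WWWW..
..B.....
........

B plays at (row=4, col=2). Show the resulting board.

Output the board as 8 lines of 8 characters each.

Answer: ........
........
.....B..
...WWB..
..BBBWWW
..BWWW..
..B.....
........

Derivation:
Place B at (4,2); scan 8 dirs for brackets.
Dir NW: first cell '.' (not opp) -> no flip
Dir N: first cell '.' (not opp) -> no flip
Dir NE: opp run (3,3), next='.' -> no flip
Dir W: first cell '.' (not opp) -> no flip
Dir E: opp run (4,3) capped by B -> flip
Dir SW: first cell '.' (not opp) -> no flip
Dir S: opp run (5,2) capped by B -> flip
Dir SE: opp run (5,3), next='.' -> no flip
All flips: (4,3) (5,2)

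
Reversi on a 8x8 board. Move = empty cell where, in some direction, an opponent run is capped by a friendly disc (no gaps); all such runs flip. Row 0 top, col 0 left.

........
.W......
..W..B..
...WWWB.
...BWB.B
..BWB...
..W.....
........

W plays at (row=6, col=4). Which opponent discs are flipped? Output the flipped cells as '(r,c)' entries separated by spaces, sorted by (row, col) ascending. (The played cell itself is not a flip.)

Answer: (5,4)

Derivation:
Dir NW: first cell 'W' (not opp) -> no flip
Dir N: opp run (5,4) capped by W -> flip
Dir NE: first cell '.' (not opp) -> no flip
Dir W: first cell '.' (not opp) -> no flip
Dir E: first cell '.' (not opp) -> no flip
Dir SW: first cell '.' (not opp) -> no flip
Dir S: first cell '.' (not opp) -> no flip
Dir SE: first cell '.' (not opp) -> no flip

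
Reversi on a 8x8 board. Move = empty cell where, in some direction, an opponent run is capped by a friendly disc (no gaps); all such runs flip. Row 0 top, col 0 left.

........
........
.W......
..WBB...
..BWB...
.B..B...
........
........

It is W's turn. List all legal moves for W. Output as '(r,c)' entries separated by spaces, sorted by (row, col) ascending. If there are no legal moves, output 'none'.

Answer: (2,3) (2,5) (3,5) (4,1) (4,5) (5,2) (6,5)

Derivation:
(2,2): no bracket -> illegal
(2,3): flips 1 -> legal
(2,4): no bracket -> illegal
(2,5): flips 1 -> legal
(3,1): no bracket -> illegal
(3,5): flips 2 -> legal
(4,0): no bracket -> illegal
(4,1): flips 1 -> legal
(4,5): flips 1 -> legal
(5,0): no bracket -> illegal
(5,2): flips 1 -> legal
(5,3): no bracket -> illegal
(5,5): no bracket -> illegal
(6,0): no bracket -> illegal
(6,1): no bracket -> illegal
(6,2): no bracket -> illegal
(6,3): no bracket -> illegal
(6,4): no bracket -> illegal
(6,5): flips 1 -> legal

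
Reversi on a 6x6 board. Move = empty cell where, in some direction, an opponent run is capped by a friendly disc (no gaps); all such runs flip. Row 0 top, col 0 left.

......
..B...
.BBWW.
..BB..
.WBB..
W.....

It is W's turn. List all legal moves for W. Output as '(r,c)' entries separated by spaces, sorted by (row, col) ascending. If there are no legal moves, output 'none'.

(0,1): flips 1 -> legal
(0,2): no bracket -> illegal
(0,3): no bracket -> illegal
(1,0): no bracket -> illegal
(1,1): no bracket -> illegal
(1,3): no bracket -> illegal
(2,0): flips 2 -> legal
(3,0): no bracket -> illegal
(3,1): no bracket -> illegal
(3,4): no bracket -> illegal
(4,4): flips 2 -> legal
(5,1): flips 2 -> legal
(5,2): no bracket -> illegal
(5,3): flips 2 -> legal
(5,4): no bracket -> illegal

Answer: (0,1) (2,0) (4,4) (5,1) (5,3)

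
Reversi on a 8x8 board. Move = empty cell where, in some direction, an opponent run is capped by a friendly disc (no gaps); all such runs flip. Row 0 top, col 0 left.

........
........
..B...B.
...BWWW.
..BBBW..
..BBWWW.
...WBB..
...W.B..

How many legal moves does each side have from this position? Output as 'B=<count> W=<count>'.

-- B to move --
(2,3): no bracket -> illegal
(2,4): flips 1 -> legal
(2,5): flips 4 -> legal
(2,7): no bracket -> illegal
(3,7): flips 3 -> legal
(4,6): flips 3 -> legal
(4,7): flips 1 -> legal
(5,7): flips 3 -> legal
(6,2): flips 1 -> legal
(6,6): flips 1 -> legal
(6,7): no bracket -> illegal
(7,2): no bracket -> illegal
(7,4): flips 1 -> legal
B mobility = 9
-- W to move --
(1,1): flips 3 -> legal
(1,2): no bracket -> illegal
(1,3): no bracket -> illegal
(1,5): no bracket -> illegal
(1,6): flips 1 -> legal
(1,7): flips 1 -> legal
(2,1): no bracket -> illegal
(2,3): flips 3 -> legal
(2,4): no bracket -> illegal
(2,5): no bracket -> illegal
(2,7): no bracket -> illegal
(3,1): no bracket -> illegal
(3,2): flips 2 -> legal
(3,7): no bracket -> illegal
(4,1): flips 4 -> legal
(5,1): flips 2 -> legal
(6,1): flips 2 -> legal
(6,2): flips 2 -> legal
(6,6): flips 2 -> legal
(7,4): flips 2 -> legal
(7,6): flips 1 -> legal
W mobility = 12

Answer: B=9 W=12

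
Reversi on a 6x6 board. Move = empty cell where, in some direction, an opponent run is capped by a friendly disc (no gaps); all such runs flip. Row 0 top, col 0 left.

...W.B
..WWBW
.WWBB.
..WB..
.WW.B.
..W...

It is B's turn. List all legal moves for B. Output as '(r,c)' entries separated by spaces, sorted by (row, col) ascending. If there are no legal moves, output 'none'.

(0,1): flips 1 -> legal
(0,2): flips 1 -> legal
(0,4): no bracket -> illegal
(1,0): no bracket -> illegal
(1,1): flips 3 -> legal
(2,0): flips 2 -> legal
(2,5): flips 1 -> legal
(3,0): no bracket -> illegal
(3,1): flips 1 -> legal
(4,0): no bracket -> illegal
(4,3): no bracket -> illegal
(5,0): flips 2 -> legal
(5,1): flips 1 -> legal
(5,3): no bracket -> illegal

Answer: (0,1) (0,2) (1,1) (2,0) (2,5) (3,1) (5,0) (5,1)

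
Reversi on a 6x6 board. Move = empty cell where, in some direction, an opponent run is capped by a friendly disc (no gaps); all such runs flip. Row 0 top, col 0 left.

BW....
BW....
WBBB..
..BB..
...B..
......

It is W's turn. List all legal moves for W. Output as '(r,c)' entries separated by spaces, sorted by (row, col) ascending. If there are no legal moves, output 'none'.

(1,2): no bracket -> illegal
(1,3): no bracket -> illegal
(1,4): no bracket -> illegal
(2,4): flips 3 -> legal
(3,0): no bracket -> illegal
(3,1): flips 1 -> legal
(3,4): no bracket -> illegal
(4,1): no bracket -> illegal
(4,2): no bracket -> illegal
(4,4): flips 2 -> legal
(5,2): no bracket -> illegal
(5,3): no bracket -> illegal
(5,4): no bracket -> illegal

Answer: (2,4) (3,1) (4,4)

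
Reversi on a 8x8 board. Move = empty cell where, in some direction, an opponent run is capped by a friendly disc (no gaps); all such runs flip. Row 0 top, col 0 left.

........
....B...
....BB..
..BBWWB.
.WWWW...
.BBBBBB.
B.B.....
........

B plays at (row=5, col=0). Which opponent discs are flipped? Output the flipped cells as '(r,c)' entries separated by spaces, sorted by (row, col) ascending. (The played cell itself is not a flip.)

Answer: (4,1)

Derivation:
Dir NW: edge -> no flip
Dir N: first cell '.' (not opp) -> no flip
Dir NE: opp run (4,1) capped by B -> flip
Dir W: edge -> no flip
Dir E: first cell 'B' (not opp) -> no flip
Dir SW: edge -> no flip
Dir S: first cell 'B' (not opp) -> no flip
Dir SE: first cell '.' (not opp) -> no flip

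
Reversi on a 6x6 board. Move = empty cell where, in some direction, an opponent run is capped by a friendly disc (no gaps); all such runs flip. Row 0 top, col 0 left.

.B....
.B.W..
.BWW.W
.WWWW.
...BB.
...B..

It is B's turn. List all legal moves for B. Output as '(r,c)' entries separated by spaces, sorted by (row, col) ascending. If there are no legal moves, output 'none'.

(0,2): no bracket -> illegal
(0,3): flips 3 -> legal
(0,4): no bracket -> illegal
(1,2): no bracket -> illegal
(1,4): no bracket -> illegal
(1,5): no bracket -> illegal
(2,0): no bracket -> illegal
(2,4): flips 3 -> legal
(3,0): no bracket -> illegal
(3,5): no bracket -> illegal
(4,0): no bracket -> illegal
(4,1): flips 1 -> legal
(4,2): no bracket -> illegal
(4,5): no bracket -> illegal

Answer: (0,3) (2,4) (4,1)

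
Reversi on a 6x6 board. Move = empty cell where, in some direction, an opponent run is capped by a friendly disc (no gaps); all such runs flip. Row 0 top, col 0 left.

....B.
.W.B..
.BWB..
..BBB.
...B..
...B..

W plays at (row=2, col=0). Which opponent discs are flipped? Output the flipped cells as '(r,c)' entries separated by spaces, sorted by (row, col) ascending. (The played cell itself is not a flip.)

Answer: (2,1)

Derivation:
Dir NW: edge -> no flip
Dir N: first cell '.' (not opp) -> no flip
Dir NE: first cell 'W' (not opp) -> no flip
Dir W: edge -> no flip
Dir E: opp run (2,1) capped by W -> flip
Dir SW: edge -> no flip
Dir S: first cell '.' (not opp) -> no flip
Dir SE: first cell '.' (not opp) -> no flip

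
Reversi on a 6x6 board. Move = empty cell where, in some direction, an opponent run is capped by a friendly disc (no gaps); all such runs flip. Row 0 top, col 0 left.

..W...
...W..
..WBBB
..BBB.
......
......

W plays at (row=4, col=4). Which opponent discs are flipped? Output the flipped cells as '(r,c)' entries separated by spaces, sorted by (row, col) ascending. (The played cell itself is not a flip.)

Answer: (3,3)

Derivation:
Dir NW: opp run (3,3) capped by W -> flip
Dir N: opp run (3,4) (2,4), next='.' -> no flip
Dir NE: first cell '.' (not opp) -> no flip
Dir W: first cell '.' (not opp) -> no flip
Dir E: first cell '.' (not opp) -> no flip
Dir SW: first cell '.' (not opp) -> no flip
Dir S: first cell '.' (not opp) -> no flip
Dir SE: first cell '.' (not opp) -> no flip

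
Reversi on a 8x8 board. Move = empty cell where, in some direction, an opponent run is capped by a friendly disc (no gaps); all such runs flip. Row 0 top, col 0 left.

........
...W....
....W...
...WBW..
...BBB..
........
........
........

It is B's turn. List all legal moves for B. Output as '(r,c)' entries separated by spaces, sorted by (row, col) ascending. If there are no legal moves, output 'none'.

(0,2): no bracket -> illegal
(0,3): no bracket -> illegal
(0,4): no bracket -> illegal
(1,2): no bracket -> illegal
(1,4): flips 1 -> legal
(1,5): no bracket -> illegal
(2,2): flips 1 -> legal
(2,3): flips 1 -> legal
(2,5): flips 1 -> legal
(2,6): flips 1 -> legal
(3,2): flips 1 -> legal
(3,6): flips 1 -> legal
(4,2): no bracket -> illegal
(4,6): no bracket -> illegal

Answer: (1,4) (2,2) (2,3) (2,5) (2,6) (3,2) (3,6)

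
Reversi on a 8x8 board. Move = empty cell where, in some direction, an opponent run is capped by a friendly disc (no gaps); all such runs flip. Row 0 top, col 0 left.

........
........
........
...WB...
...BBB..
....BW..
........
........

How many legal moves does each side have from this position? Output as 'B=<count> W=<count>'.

Answer: B=6 W=2

Derivation:
-- B to move --
(2,2): flips 1 -> legal
(2,3): flips 1 -> legal
(2,4): no bracket -> illegal
(3,2): flips 1 -> legal
(4,2): no bracket -> illegal
(4,6): no bracket -> illegal
(5,6): flips 1 -> legal
(6,4): no bracket -> illegal
(6,5): flips 1 -> legal
(6,6): flips 1 -> legal
B mobility = 6
-- W to move --
(2,3): no bracket -> illegal
(2,4): no bracket -> illegal
(2,5): no bracket -> illegal
(3,2): no bracket -> illegal
(3,5): flips 2 -> legal
(3,6): no bracket -> illegal
(4,2): no bracket -> illegal
(4,6): no bracket -> illegal
(5,2): no bracket -> illegal
(5,3): flips 2 -> legal
(5,6): no bracket -> illegal
(6,3): no bracket -> illegal
(6,4): no bracket -> illegal
(6,5): no bracket -> illegal
W mobility = 2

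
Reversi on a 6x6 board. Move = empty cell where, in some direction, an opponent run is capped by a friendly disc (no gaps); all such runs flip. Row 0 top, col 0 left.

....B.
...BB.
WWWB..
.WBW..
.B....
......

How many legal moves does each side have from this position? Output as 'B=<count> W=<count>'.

Answer: B=7 W=5

Derivation:
-- B to move --
(1,0): flips 1 -> legal
(1,1): flips 2 -> legal
(1,2): flips 1 -> legal
(2,4): no bracket -> illegal
(3,0): flips 1 -> legal
(3,4): flips 1 -> legal
(4,0): flips 2 -> legal
(4,2): no bracket -> illegal
(4,3): flips 1 -> legal
(4,4): no bracket -> illegal
B mobility = 7
-- W to move --
(0,2): no bracket -> illegal
(0,3): flips 2 -> legal
(0,5): no bracket -> illegal
(1,2): no bracket -> illegal
(1,5): no bracket -> illegal
(2,4): flips 1 -> legal
(2,5): no bracket -> illegal
(3,0): no bracket -> illegal
(3,4): no bracket -> illegal
(4,0): no bracket -> illegal
(4,2): flips 1 -> legal
(4,3): flips 1 -> legal
(5,0): no bracket -> illegal
(5,1): flips 1 -> legal
(5,2): no bracket -> illegal
W mobility = 5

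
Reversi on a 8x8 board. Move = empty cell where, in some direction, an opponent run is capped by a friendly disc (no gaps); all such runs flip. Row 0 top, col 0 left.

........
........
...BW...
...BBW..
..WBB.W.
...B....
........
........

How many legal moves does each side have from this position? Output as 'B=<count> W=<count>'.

Answer: B=8 W=6

Derivation:
-- B to move --
(1,3): no bracket -> illegal
(1,4): flips 1 -> legal
(1,5): flips 1 -> legal
(2,5): flips 1 -> legal
(2,6): flips 1 -> legal
(3,1): flips 1 -> legal
(3,2): no bracket -> illegal
(3,6): flips 1 -> legal
(3,7): no bracket -> illegal
(4,1): flips 1 -> legal
(4,5): no bracket -> illegal
(4,7): no bracket -> illegal
(5,1): flips 1 -> legal
(5,2): no bracket -> illegal
(5,5): no bracket -> illegal
(5,6): no bracket -> illegal
(5,7): no bracket -> illegal
B mobility = 8
-- W to move --
(1,2): no bracket -> illegal
(1,3): no bracket -> illegal
(1,4): no bracket -> illegal
(2,2): flips 1 -> legal
(2,5): no bracket -> illegal
(3,2): flips 2 -> legal
(4,5): flips 2 -> legal
(5,2): no bracket -> illegal
(5,4): flips 2 -> legal
(5,5): no bracket -> illegal
(6,2): flips 2 -> legal
(6,3): no bracket -> illegal
(6,4): flips 1 -> legal
W mobility = 6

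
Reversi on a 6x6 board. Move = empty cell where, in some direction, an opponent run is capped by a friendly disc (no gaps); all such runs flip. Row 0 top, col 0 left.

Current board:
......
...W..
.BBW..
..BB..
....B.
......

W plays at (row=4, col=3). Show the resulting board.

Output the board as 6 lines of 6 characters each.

Answer: ......
...W..
.BBW..
..BW..
...WB.
......

Derivation:
Place W at (4,3); scan 8 dirs for brackets.
Dir NW: opp run (3,2) (2,1), next='.' -> no flip
Dir N: opp run (3,3) capped by W -> flip
Dir NE: first cell '.' (not opp) -> no flip
Dir W: first cell '.' (not opp) -> no flip
Dir E: opp run (4,4), next='.' -> no flip
Dir SW: first cell '.' (not opp) -> no flip
Dir S: first cell '.' (not opp) -> no flip
Dir SE: first cell '.' (not opp) -> no flip
All flips: (3,3)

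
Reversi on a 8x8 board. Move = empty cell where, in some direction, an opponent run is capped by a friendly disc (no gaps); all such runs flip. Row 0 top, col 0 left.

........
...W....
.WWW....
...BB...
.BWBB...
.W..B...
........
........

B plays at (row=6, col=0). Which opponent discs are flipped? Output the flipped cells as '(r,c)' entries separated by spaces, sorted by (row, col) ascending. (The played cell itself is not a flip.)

Answer: (4,2) (5,1)

Derivation:
Dir NW: edge -> no flip
Dir N: first cell '.' (not opp) -> no flip
Dir NE: opp run (5,1) (4,2) capped by B -> flip
Dir W: edge -> no flip
Dir E: first cell '.' (not opp) -> no flip
Dir SW: edge -> no flip
Dir S: first cell '.' (not opp) -> no flip
Dir SE: first cell '.' (not opp) -> no flip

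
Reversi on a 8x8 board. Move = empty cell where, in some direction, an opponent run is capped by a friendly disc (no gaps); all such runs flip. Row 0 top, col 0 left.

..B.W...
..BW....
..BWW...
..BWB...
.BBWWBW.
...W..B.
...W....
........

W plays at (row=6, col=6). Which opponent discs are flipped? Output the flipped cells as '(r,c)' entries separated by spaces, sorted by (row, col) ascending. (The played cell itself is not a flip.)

Answer: (5,6)

Derivation:
Dir NW: first cell '.' (not opp) -> no flip
Dir N: opp run (5,6) capped by W -> flip
Dir NE: first cell '.' (not opp) -> no flip
Dir W: first cell '.' (not opp) -> no flip
Dir E: first cell '.' (not opp) -> no flip
Dir SW: first cell '.' (not opp) -> no flip
Dir S: first cell '.' (not opp) -> no flip
Dir SE: first cell '.' (not opp) -> no flip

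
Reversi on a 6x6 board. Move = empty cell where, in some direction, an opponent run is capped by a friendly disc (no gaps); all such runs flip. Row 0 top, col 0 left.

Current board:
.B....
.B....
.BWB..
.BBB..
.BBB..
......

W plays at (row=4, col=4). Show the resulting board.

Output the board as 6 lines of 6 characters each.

Answer: .B....
.B....
.BWB..
.BBW..
.BBBW.
......

Derivation:
Place W at (4,4); scan 8 dirs for brackets.
Dir NW: opp run (3,3) capped by W -> flip
Dir N: first cell '.' (not opp) -> no flip
Dir NE: first cell '.' (not opp) -> no flip
Dir W: opp run (4,3) (4,2) (4,1), next='.' -> no flip
Dir E: first cell '.' (not opp) -> no flip
Dir SW: first cell '.' (not opp) -> no flip
Dir S: first cell '.' (not opp) -> no flip
Dir SE: first cell '.' (not opp) -> no flip
All flips: (3,3)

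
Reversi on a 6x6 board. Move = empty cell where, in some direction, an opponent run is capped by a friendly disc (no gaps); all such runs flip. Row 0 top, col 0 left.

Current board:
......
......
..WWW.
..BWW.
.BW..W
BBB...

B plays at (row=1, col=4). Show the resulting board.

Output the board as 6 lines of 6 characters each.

Place B at (1,4); scan 8 dirs for brackets.
Dir NW: first cell '.' (not opp) -> no flip
Dir N: first cell '.' (not opp) -> no flip
Dir NE: first cell '.' (not opp) -> no flip
Dir W: first cell '.' (not opp) -> no flip
Dir E: first cell '.' (not opp) -> no flip
Dir SW: opp run (2,3) capped by B -> flip
Dir S: opp run (2,4) (3,4), next='.' -> no flip
Dir SE: first cell '.' (not opp) -> no flip
All flips: (2,3)

Answer: ......
....B.
..WBW.
..BWW.
.BW..W
BBB...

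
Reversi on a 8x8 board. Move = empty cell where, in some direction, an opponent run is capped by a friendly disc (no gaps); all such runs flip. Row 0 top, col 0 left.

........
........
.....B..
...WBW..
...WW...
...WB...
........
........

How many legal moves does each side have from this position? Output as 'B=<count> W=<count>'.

-- B to move --
(2,2): no bracket -> illegal
(2,3): no bracket -> illegal
(2,4): no bracket -> illegal
(2,6): no bracket -> illegal
(3,2): flips 2 -> legal
(3,6): flips 1 -> legal
(4,2): no bracket -> illegal
(4,5): flips 1 -> legal
(4,6): no bracket -> illegal
(5,2): flips 2 -> legal
(5,5): no bracket -> illegal
(6,2): no bracket -> illegal
(6,3): no bracket -> illegal
(6,4): no bracket -> illegal
B mobility = 4
-- W to move --
(1,4): no bracket -> illegal
(1,5): flips 1 -> legal
(1,6): flips 2 -> legal
(2,3): no bracket -> illegal
(2,4): flips 1 -> legal
(2,6): no bracket -> illegal
(3,6): no bracket -> illegal
(4,5): no bracket -> illegal
(5,5): flips 1 -> legal
(6,3): no bracket -> illegal
(6,4): flips 1 -> legal
(6,5): flips 1 -> legal
W mobility = 6

Answer: B=4 W=6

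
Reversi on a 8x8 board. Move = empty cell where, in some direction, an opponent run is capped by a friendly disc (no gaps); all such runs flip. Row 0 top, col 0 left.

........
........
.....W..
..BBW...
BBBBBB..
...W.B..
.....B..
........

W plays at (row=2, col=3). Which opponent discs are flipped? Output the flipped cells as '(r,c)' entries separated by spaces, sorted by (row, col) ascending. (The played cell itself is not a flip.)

Answer: (3,3) (4,3)

Derivation:
Dir NW: first cell '.' (not opp) -> no flip
Dir N: first cell '.' (not opp) -> no flip
Dir NE: first cell '.' (not opp) -> no flip
Dir W: first cell '.' (not opp) -> no flip
Dir E: first cell '.' (not opp) -> no flip
Dir SW: opp run (3,2) (4,1), next='.' -> no flip
Dir S: opp run (3,3) (4,3) capped by W -> flip
Dir SE: first cell 'W' (not opp) -> no flip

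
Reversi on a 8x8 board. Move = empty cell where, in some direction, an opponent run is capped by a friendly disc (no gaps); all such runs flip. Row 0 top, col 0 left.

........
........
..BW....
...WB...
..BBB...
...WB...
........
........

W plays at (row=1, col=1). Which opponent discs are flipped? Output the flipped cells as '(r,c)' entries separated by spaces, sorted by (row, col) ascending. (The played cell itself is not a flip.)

Answer: (2,2)

Derivation:
Dir NW: first cell '.' (not opp) -> no flip
Dir N: first cell '.' (not opp) -> no flip
Dir NE: first cell '.' (not opp) -> no flip
Dir W: first cell '.' (not opp) -> no flip
Dir E: first cell '.' (not opp) -> no flip
Dir SW: first cell '.' (not opp) -> no flip
Dir S: first cell '.' (not opp) -> no flip
Dir SE: opp run (2,2) capped by W -> flip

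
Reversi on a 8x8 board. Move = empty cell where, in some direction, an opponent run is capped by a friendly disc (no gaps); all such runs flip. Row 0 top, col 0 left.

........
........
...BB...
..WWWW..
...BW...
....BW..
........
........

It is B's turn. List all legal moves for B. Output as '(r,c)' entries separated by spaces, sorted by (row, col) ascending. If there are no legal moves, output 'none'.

(2,1): flips 1 -> legal
(2,2): no bracket -> illegal
(2,5): flips 1 -> legal
(2,6): no bracket -> illegal
(3,1): no bracket -> illegal
(3,6): no bracket -> illegal
(4,1): flips 1 -> legal
(4,2): flips 1 -> legal
(4,5): flips 2 -> legal
(4,6): flips 1 -> legal
(5,3): no bracket -> illegal
(5,6): flips 1 -> legal
(6,4): no bracket -> illegal
(6,5): no bracket -> illegal
(6,6): no bracket -> illegal

Answer: (2,1) (2,5) (4,1) (4,2) (4,5) (4,6) (5,6)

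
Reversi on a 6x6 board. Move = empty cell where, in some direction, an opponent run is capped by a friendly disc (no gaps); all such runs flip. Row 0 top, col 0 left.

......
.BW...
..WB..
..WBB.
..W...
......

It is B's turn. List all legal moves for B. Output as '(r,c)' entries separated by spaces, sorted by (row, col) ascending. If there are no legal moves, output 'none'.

Answer: (0,1) (1,3) (2,1) (3,1) (4,1) (5,1)

Derivation:
(0,1): flips 1 -> legal
(0,2): no bracket -> illegal
(0,3): no bracket -> illegal
(1,3): flips 1 -> legal
(2,1): flips 1 -> legal
(3,1): flips 1 -> legal
(4,1): flips 1 -> legal
(4,3): no bracket -> illegal
(5,1): flips 1 -> legal
(5,2): no bracket -> illegal
(5,3): no bracket -> illegal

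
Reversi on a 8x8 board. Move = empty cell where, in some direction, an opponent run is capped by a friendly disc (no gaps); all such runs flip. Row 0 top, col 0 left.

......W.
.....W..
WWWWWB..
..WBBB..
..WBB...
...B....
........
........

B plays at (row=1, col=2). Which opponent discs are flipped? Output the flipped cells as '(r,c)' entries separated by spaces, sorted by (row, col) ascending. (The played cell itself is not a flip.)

Answer: (2,3)

Derivation:
Dir NW: first cell '.' (not opp) -> no flip
Dir N: first cell '.' (not opp) -> no flip
Dir NE: first cell '.' (not opp) -> no flip
Dir W: first cell '.' (not opp) -> no flip
Dir E: first cell '.' (not opp) -> no flip
Dir SW: opp run (2,1), next='.' -> no flip
Dir S: opp run (2,2) (3,2) (4,2), next='.' -> no flip
Dir SE: opp run (2,3) capped by B -> flip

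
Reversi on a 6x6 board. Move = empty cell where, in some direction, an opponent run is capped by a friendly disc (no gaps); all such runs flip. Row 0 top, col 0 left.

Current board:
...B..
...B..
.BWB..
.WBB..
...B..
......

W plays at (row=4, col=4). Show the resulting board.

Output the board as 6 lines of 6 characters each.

Place W at (4,4); scan 8 dirs for brackets.
Dir NW: opp run (3,3) capped by W -> flip
Dir N: first cell '.' (not opp) -> no flip
Dir NE: first cell '.' (not opp) -> no flip
Dir W: opp run (4,3), next='.' -> no flip
Dir E: first cell '.' (not opp) -> no flip
Dir SW: first cell '.' (not opp) -> no flip
Dir S: first cell '.' (not opp) -> no flip
Dir SE: first cell '.' (not opp) -> no flip
All flips: (3,3)

Answer: ...B..
...B..
.BWB..
.WBW..
...BW.
......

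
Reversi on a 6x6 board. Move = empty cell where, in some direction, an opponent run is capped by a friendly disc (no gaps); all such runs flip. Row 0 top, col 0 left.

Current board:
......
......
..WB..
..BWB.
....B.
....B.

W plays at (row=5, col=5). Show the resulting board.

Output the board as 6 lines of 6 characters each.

Place W at (5,5); scan 8 dirs for brackets.
Dir NW: opp run (4,4) capped by W -> flip
Dir N: first cell '.' (not opp) -> no flip
Dir NE: edge -> no flip
Dir W: opp run (5,4), next='.' -> no flip
Dir E: edge -> no flip
Dir SW: edge -> no flip
Dir S: edge -> no flip
Dir SE: edge -> no flip
All flips: (4,4)

Answer: ......
......
..WB..
..BWB.
....W.
....BW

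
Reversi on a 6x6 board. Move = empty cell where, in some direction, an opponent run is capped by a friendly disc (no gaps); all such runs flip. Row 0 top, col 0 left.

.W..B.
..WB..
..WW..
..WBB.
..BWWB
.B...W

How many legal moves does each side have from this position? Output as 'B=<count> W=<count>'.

-- B to move --
(0,0): no bracket -> illegal
(0,2): flips 3 -> legal
(0,3): no bracket -> illegal
(1,0): no bracket -> illegal
(1,1): flips 2 -> legal
(1,4): no bracket -> illegal
(2,1): no bracket -> illegal
(2,4): no bracket -> illegal
(3,1): flips 2 -> legal
(3,5): no bracket -> illegal
(4,1): no bracket -> illegal
(5,2): flips 1 -> legal
(5,3): flips 1 -> legal
(5,4): flips 1 -> legal
B mobility = 6
-- W to move --
(0,2): no bracket -> illegal
(0,3): flips 1 -> legal
(0,5): no bracket -> illegal
(1,4): flips 1 -> legal
(1,5): no bracket -> illegal
(2,4): flips 1 -> legal
(2,5): flips 1 -> legal
(3,1): no bracket -> illegal
(3,5): flips 3 -> legal
(4,0): no bracket -> illegal
(4,1): flips 1 -> legal
(5,0): no bracket -> illegal
(5,2): flips 1 -> legal
(5,3): no bracket -> illegal
(5,4): no bracket -> illegal
W mobility = 7

Answer: B=6 W=7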